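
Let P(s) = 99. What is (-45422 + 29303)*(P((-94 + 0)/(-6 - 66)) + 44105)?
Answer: -712524276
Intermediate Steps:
(-45422 + 29303)*(P((-94 + 0)/(-6 - 66)) + 44105) = (-45422 + 29303)*(99 + 44105) = -16119*44204 = -712524276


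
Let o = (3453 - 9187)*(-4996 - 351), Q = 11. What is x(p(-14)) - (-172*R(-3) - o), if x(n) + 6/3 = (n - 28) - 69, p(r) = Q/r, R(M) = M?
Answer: 429227151/14 ≈ 3.0659e+7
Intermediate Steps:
p(r) = 11/r
x(n) = -99 + n (x(n) = -2 + ((n - 28) - 69) = -2 + ((-28 + n) - 69) = -2 + (-97 + n) = -99 + n)
o = 30659698 (o = -5734*(-5347) = 30659698)
x(p(-14)) - (-172*R(-3) - o) = (-99 + 11/(-14)) - (-172*(-3) - 1*30659698) = (-99 + 11*(-1/14)) - (516 - 30659698) = (-99 - 11/14) - 1*(-30659182) = -1397/14 + 30659182 = 429227151/14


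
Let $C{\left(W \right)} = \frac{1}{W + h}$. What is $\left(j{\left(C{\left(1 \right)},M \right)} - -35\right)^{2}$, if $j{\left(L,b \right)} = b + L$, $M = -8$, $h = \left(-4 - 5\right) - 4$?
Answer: $\frac{104329}{144} \approx 724.51$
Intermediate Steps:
$h = -13$ ($h = -9 - 4 = -13$)
$C{\left(W \right)} = \frac{1}{-13 + W}$ ($C{\left(W \right)} = \frac{1}{W - 13} = \frac{1}{-13 + W}$)
$j{\left(L,b \right)} = L + b$
$\left(j{\left(C{\left(1 \right)},M \right)} - -35\right)^{2} = \left(\left(\frac{1}{-13 + 1} - 8\right) - -35\right)^{2} = \left(\left(\frac{1}{-12} - 8\right) + 35\right)^{2} = \left(\left(- \frac{1}{12} - 8\right) + 35\right)^{2} = \left(- \frac{97}{12} + 35\right)^{2} = \left(\frac{323}{12}\right)^{2} = \frac{104329}{144}$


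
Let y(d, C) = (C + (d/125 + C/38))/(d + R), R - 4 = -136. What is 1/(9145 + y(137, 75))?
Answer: 23750/217564581 ≈ 0.00010916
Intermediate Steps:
R = -132 (R = 4 - 136 = -132)
y(d, C) = (d/125 + 39*C/38)/(-132 + d) (y(d, C) = (C + (d/125 + C/38))/(d - 132) = (C + (d*(1/125) + C*(1/38)))/(-132 + d) = (C + (d/125 + C/38))/(-132 + d) = (C + (C/38 + d/125))/(-132 + d) = (d/125 + 39*C/38)/(-132 + d))
1/(9145 + y(137, 75)) = 1/(9145 + (38*137 + 4875*75)/(4750*(-132 + 137))) = 1/(9145 + (1/4750)*(5206 + 365625)/5) = 1/(9145 + (1/4750)*(⅕)*370831) = 1/(9145 + 370831/23750) = 1/(217564581/23750) = 23750/217564581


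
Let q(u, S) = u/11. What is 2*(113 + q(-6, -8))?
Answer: 2474/11 ≈ 224.91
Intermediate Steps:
q(u, S) = u/11 (q(u, S) = u*(1/11) = u/11)
2*(113 + q(-6, -8)) = 2*(113 + (1/11)*(-6)) = 2*(113 - 6/11) = 2*(1237/11) = 2474/11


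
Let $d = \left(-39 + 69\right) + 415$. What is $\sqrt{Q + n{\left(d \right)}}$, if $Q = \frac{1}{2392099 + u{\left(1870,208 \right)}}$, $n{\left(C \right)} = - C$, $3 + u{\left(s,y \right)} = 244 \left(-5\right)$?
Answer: $\frac{i \sqrt{635937044672861}}{1195438} \approx 21.095 i$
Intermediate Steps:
$d = 445$ ($d = 30 + 415 = 445$)
$u{\left(s,y \right)} = -1223$ ($u{\left(s,y \right)} = -3 + 244 \left(-5\right) = -3 - 1220 = -1223$)
$Q = \frac{1}{2390876}$ ($Q = \frac{1}{2392099 - 1223} = \frac{1}{2390876} \approx 4.1826 \cdot 10^{-7}$)
$\sqrt{Q + n{\left(d \right)}} = \sqrt{\frac{1}{2390876} - 445} = \sqrt{- \frac{1063939819}{2390876}} = \frac{i \sqrt{635937044672861}}{1195438}$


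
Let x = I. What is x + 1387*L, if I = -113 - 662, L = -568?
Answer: -788591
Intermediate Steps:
I = -775
x = -775
x + 1387*L = -775 + 1387*(-568) = -775 - 787816 = -788591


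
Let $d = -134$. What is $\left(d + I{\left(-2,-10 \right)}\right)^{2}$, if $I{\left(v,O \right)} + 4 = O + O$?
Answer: $24964$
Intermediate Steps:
$I{\left(v,O \right)} = -4 + 2 O$ ($I{\left(v,O \right)} = -4 + \left(O + O\right) = -4 + 2 O$)
$\left(d + I{\left(-2,-10 \right)}\right)^{2} = \left(-134 + \left(-4 + 2 \left(-10\right)\right)\right)^{2} = \left(-134 - 24\right)^{2} = \left(-158\right)^{2} = 24964$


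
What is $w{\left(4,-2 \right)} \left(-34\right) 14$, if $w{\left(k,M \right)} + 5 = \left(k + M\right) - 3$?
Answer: $2856$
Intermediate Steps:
$w{\left(k,M \right)} = -8 + M + k$ ($w{\left(k,M \right)} = -5 - \left(3 - M - k\right) = -5 + \left(-3 + M + k\right) = -8 + M + k$)
$w{\left(4,-2 \right)} \left(-34\right) 14 = \left(-8 - 2 + 4\right) \left(-34\right) 14 = \left(-6\right) \left(-34\right) 14 = 204 \cdot 14 = 2856$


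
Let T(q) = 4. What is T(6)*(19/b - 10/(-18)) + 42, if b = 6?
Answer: 512/9 ≈ 56.889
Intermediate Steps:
T(6)*(19/b - 10/(-18)) + 42 = 4*(19/6 - 10/(-18)) + 42 = 4*(19*(1/6) - 10*(-1/18)) + 42 = 4*(19/6 + 5/9) + 42 = 4*(67/18) + 42 = 134/9 + 42 = 512/9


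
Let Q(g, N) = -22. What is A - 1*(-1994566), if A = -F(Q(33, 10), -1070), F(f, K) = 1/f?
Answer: 43880453/22 ≈ 1.9946e+6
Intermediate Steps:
A = 1/22 (A = -1/(-22) = -1*(-1/22) = 1/22 ≈ 0.045455)
A - 1*(-1994566) = 1/22 - 1*(-1994566) = 1/22 + 1994566 = 43880453/22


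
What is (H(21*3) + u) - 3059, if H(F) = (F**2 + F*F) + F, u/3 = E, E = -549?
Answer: 3295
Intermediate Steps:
u = -1647 (u = 3*(-549) = -1647)
H(F) = F + 2*F**2 (H(F) = (F**2 + F**2) + F = 2*F**2 + F = F + 2*F**2)
(H(21*3) + u) - 3059 = ((21*3)*(1 + 2*(21*3)) - 1647) - 3059 = (63*(1 + 2*63) - 1647) - 3059 = (63*(1 + 126) - 1647) - 3059 = (63*127 - 1647) - 3059 = (8001 - 1647) - 3059 = 6354 - 3059 = 3295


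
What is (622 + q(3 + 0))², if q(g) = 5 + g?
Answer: 396900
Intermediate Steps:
(622 + q(3 + 0))² = (622 + (5 + (3 + 0)))² = (622 + (5 + 3))² = (622 + 8)² = 630² = 396900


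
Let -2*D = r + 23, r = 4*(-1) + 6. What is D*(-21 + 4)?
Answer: 425/2 ≈ 212.50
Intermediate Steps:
r = 2 (r = -4 + 6 = 2)
D = -25/2 (D = -(2 + 23)/2 = -½*25 = -25/2 ≈ -12.500)
D*(-21 + 4) = -25*(-21 + 4)/2 = -25/2*(-17) = 425/2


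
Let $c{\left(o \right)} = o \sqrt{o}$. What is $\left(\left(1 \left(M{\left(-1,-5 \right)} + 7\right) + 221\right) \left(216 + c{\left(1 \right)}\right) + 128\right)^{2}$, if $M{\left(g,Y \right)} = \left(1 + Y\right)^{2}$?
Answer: $2817061776$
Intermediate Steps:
$c{\left(o \right)} = o^{\frac{3}{2}}$
$\left(\left(1 \left(M{\left(-1,-5 \right)} + 7\right) + 221\right) \left(216 + c{\left(1 \right)}\right) + 128\right)^{2} = \left(\left(1 \left(\left(1 - 5\right)^{2} + 7\right) + 221\right) \left(216 + 1^{\frac{3}{2}}\right) + 128\right)^{2} = \left(\left(1 \left(\left(-4\right)^{2} + 7\right) + 221\right) \left(216 + 1\right) + 128\right)^{2} = \left(\left(1 \left(16 + 7\right) + 221\right) 217 + 128\right)^{2} = \left(\left(1 \cdot 23 + 221\right) 217 + 128\right)^{2} = \left(\left(23 + 221\right) 217 + 128\right)^{2} = \left(244 \cdot 217 + 128\right)^{2} = \left(52948 + 128\right)^{2} = 53076^{2} = 2817061776$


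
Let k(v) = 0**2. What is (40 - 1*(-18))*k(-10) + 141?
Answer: 141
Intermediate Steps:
k(v) = 0
(40 - 1*(-18))*k(-10) + 141 = (40 - 1*(-18))*0 + 141 = (40 + 18)*0 + 141 = 58*0 + 141 = 0 + 141 = 141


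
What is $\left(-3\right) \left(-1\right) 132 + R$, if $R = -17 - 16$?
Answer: $363$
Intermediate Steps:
$R = -33$ ($R = -17 - 16 = -33$)
$\left(-3\right) \left(-1\right) 132 + R = \left(-3\right) \left(-1\right) 132 - 33 = 3 \cdot 132 - 33 = 396 - 33 = 363$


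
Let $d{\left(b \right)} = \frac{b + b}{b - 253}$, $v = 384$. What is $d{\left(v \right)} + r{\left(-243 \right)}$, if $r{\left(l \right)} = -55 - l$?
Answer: $\frac{25396}{131} \approx 193.86$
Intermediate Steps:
$d{\left(b \right)} = \frac{2 b}{-253 + b}$
$d{\left(v \right)} + r{\left(-243 \right)} = 2 \cdot 384 \frac{1}{-253 + 384} - -188 = 2 \cdot 384 \cdot \frac{1}{131} + \left(-55 + 243\right) = 2 \cdot 384 \cdot \frac{1}{131} + 188 = \frac{768}{131} + 188 = \frac{25396}{131}$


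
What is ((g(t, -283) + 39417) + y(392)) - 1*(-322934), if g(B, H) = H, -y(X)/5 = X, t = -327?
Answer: 360108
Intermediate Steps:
y(X) = -5*X
((g(t, -283) + 39417) + y(392)) - 1*(-322934) = ((-283 + 39417) - 5*392) - 1*(-322934) = (39134 - 1960) + 322934 = 37174 + 322934 = 360108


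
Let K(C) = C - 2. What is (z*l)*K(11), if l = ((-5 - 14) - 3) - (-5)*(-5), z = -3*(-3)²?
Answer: 11421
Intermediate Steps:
K(C) = -2 + C
z = -27 (z = -3*9 = -27)
l = -47 (l = (-19 - 3) - 1*25 = -22 - 25 = -47)
(z*l)*K(11) = (-27*(-47))*(-2 + 11) = 1269*9 = 11421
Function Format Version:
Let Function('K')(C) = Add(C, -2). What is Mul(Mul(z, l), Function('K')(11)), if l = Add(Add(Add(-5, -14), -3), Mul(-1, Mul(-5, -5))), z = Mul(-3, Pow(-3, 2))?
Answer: 11421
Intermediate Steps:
Function('K')(C) = Add(-2, C)
z = -27 (z = Mul(-3, 9) = -27)
l = -47 (l = Add(Add(-19, -3), Mul(-1, 25)) = Add(-22, -25) = -47)
Mul(Mul(z, l), Function('K')(11)) = Mul(Mul(-27, -47), Add(-2, 11)) = Mul(1269, 9) = 11421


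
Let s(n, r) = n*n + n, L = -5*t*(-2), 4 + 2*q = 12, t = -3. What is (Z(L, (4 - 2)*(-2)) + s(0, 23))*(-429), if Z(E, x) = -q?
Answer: 1716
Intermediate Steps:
q = 4 (q = -2 + (½)*12 = -2 + 6 = 4)
L = -30 (L = -5*(-3)*(-2) = 15*(-2) = -30)
Z(E, x) = -4 (Z(E, x) = -1*4 = -4)
s(n, r) = n + n² (s(n, r) = n² + n = n + n²)
(Z(L, (4 - 2)*(-2)) + s(0, 23))*(-429) = (-4 + 0*(1 + 0))*(-429) = (-4 + 0*1)*(-429) = (-4 + 0)*(-429) = -4*(-429) = 1716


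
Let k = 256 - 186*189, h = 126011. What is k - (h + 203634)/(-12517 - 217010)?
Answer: -8009703601/229527 ≈ -34897.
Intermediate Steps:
k = -34898 (k = 256 - 35154 = -34898)
k - (h + 203634)/(-12517 - 217010) = -34898 - (126011 + 203634)/(-12517 - 217010) = -34898 - 329645/(-229527) = -34898 - 329645*(-1)/229527 = -34898 - 1*(-329645/229527) = -34898 + 329645/229527 = -8009703601/229527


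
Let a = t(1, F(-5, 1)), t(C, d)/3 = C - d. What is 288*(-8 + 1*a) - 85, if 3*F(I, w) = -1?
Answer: -1237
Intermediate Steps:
F(I, w) = -1/3 (F(I, w) = (1/3)*(-1) = -1/3)
t(C, d) = -3*d + 3*C (t(C, d) = 3*(C - d) = -3*d + 3*C)
a = 4 (a = -3*(-1/3) + 3*1 = 1 + 3 = 4)
288*(-8 + 1*a) - 85 = 288*(-8 + 1*4) - 85 = 288*(-8 + 4) - 85 = 288*(-4) - 85 = -1152 - 85 = -1237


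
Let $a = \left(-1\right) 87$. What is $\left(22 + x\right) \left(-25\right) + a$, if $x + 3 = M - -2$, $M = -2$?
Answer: $-562$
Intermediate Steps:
$a = -87$
$x = -3$ ($x = -3 - 0 = -3 + \left(-2 + 2\right) = -3 + 0 = -3$)
$\left(22 + x\right) \left(-25\right) + a = \left(22 - 3\right) \left(-25\right) - 87 = 19 \left(-25\right) - 87 = -475 - 87 = -562$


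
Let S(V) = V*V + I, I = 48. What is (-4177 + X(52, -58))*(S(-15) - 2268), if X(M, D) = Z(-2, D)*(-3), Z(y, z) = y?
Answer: 8321145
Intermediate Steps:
X(M, D) = 6 (X(M, D) = -2*(-3) = 6)
S(V) = 48 + V² (S(V) = V*V + 48 = V² + 48 = 48 + V²)
(-4177 + X(52, -58))*(S(-15) - 2268) = (-4177 + 6)*((48 + (-15)²) - 2268) = -4171*((48 + 225) - 2268) = -4171*(273 - 2268) = -4171*(-1995) = 8321145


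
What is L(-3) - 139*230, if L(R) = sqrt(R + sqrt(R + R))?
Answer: -31970 + sqrt(-3 + I*sqrt(6)) ≈ -31969.0 + 1.8538*I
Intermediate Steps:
L(R) = sqrt(R + sqrt(2)*sqrt(R)) (L(R) = sqrt(R + sqrt(2*R)) = sqrt(R + sqrt(2)*sqrt(R)))
L(-3) - 139*230 = sqrt(-3 + sqrt(2)*sqrt(-3)) - 139*230 = sqrt(-3 + sqrt(2)*(I*sqrt(3))) - 31970 = sqrt(-3 + I*sqrt(6)) - 31970 = -31970 + sqrt(-3 + I*sqrt(6))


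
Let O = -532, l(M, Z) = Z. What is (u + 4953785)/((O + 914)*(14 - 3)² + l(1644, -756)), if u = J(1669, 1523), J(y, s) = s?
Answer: 2477654/22733 ≈ 108.99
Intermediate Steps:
u = 1523
(u + 4953785)/((O + 914)*(14 - 3)² + l(1644, -756)) = (1523 + 4953785)/((-532 + 914)*(14 - 3)² - 756) = 4955308/(382*11² - 756) = 4955308/(382*121 - 756) = 4955308/(46222 - 756) = 4955308/45466 = 4955308*(1/45466) = 2477654/22733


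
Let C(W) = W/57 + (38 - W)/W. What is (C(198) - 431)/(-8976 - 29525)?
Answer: 805697/72420381 ≈ 0.011125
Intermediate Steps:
C(W) = W/57 + (38 - W)/W (C(W) = W*(1/57) + (38 - W)/W = W/57 + (38 - W)/W)
(C(198) - 431)/(-8976 - 29525) = ((-1 + 38/198 + (1/57)*198) - 431)/(-8976 - 29525) = ((-1 + 38*(1/198) + 66/19) - 431)/(-38501) = ((-1 + 19/99 + 66/19) - 431)*(-1/38501) = (5014/1881 - 431)*(-1/38501) = -805697/1881*(-1/38501) = 805697/72420381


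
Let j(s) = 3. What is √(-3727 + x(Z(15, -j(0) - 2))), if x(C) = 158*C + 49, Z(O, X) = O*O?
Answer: 8*√498 ≈ 178.53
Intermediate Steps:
Z(O, X) = O²
x(C) = 49 + 158*C
√(-3727 + x(Z(15, -j(0) - 2))) = √(-3727 + (49 + 158*15²)) = √(-3727 + (49 + 158*225)) = √(-3727 + (49 + 35550)) = √(-3727 + 35599) = √31872 = 8*√498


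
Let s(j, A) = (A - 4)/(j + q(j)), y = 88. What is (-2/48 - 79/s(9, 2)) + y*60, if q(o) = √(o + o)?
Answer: 135251/24 + 237*√2/2 ≈ 5803.0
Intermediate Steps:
q(o) = √2*√o (q(o) = √(2*o) = √2*√o)
s(j, A) = (-4 + A)/(j + √2*√j) (s(j, A) = (A - 4)/(j + √2*√j) = (-4 + A)/(j + √2*√j))
(-2/48 - 79/s(9, 2)) + y*60 = (-2/48 - 79*(9 + √2*√9)/(-4 + 2)) + 88*60 = (-2*1/48 - (-711/2 - 237*√2/2)) + 5280 = (-1/24 - (-711/2 - 237*√2/2)) + 5280 = (-1/24 - 79*(-9/2 - 3*√2/2)) + 5280 = (-1/24 + (711/2 + 237*√2/2)) + 5280 = (8531/24 + 237*√2/2) + 5280 = 135251/24 + 237*√2/2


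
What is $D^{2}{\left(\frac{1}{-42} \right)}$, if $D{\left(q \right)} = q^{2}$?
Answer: $\frac{1}{3111696} \approx 3.2137 \cdot 10^{-7}$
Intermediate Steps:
$D^{2}{\left(\frac{1}{-42} \right)} = \left(\left(\frac{1}{-42}\right)^{2}\right)^{2} = \left(\left(- \frac{1}{42}\right)^{2}\right)^{2} = \left(\frac{1}{1764}\right)^{2} = \frac{1}{3111696}$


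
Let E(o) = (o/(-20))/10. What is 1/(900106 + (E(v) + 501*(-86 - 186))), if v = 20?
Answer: 10/7638339 ≈ 1.3092e-6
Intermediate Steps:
E(o) = -o/200 (E(o) = (o*(-1/20))*(⅒) = -o/20*(⅒) = -o/200)
1/(900106 + (E(v) + 501*(-86 - 186))) = 1/(900106 + (-1/200*20 + 501*(-86 - 186))) = 1/(900106 + (-⅒ + 501*(-272))) = 1/(900106 + (-⅒ - 136272)) = 1/(900106 - 1362721/10) = 1/(7638339/10) = 10/7638339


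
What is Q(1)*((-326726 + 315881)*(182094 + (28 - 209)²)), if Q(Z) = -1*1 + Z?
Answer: 0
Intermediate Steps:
Q(Z) = -1 + Z
Q(1)*((-326726 + 315881)*(182094 + (28 - 209)²)) = (-1 + 1)*((-326726 + 315881)*(182094 + (28 - 209)²)) = 0*(-10845*(182094 + (-181)²)) = 0*(-10845*(182094 + 32761)) = 0*(-10845*214855) = 0*(-2330102475) = 0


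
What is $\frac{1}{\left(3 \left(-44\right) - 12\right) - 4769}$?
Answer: $- \frac{1}{4913} \approx -0.00020354$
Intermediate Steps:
$\frac{1}{\left(3 \left(-44\right) - 12\right) - 4769} = \frac{1}{\left(-132 + \left(-17 + 5\right)\right) - 4769} = \frac{1}{\left(-132 - 12\right) - 4769} = \frac{1}{-144 - 4769} = \frac{1}{-4913} = - \frac{1}{4913}$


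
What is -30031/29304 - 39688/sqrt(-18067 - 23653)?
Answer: -30031/29304 + 9922*I*sqrt(10430)/5215 ≈ -1.0248 + 194.31*I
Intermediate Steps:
-30031/29304 - 39688/sqrt(-18067 - 23653) = -30031*1/29304 - 39688*(-I*sqrt(10430)/20860) = -30031/29304 - 39688*(-I*sqrt(10430)/20860) = -30031/29304 - (-9922)*I*sqrt(10430)/5215 = -30031/29304 + 9922*I*sqrt(10430)/5215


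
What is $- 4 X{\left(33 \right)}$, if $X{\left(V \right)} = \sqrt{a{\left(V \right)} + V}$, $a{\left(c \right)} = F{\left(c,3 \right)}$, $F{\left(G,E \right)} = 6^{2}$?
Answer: $- 4 \sqrt{69} \approx -33.227$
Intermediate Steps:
$F{\left(G,E \right)} = 36$
$a{\left(c \right)} = 36$
$X{\left(V \right)} = \sqrt{36 + V}$
$- 4 X{\left(33 \right)} = - 4 \sqrt{36 + 33} = - 4 \sqrt{69}$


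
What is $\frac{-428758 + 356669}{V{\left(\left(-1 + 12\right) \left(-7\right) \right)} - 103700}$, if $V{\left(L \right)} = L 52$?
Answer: $\frac{72089}{107704} \approx 0.66932$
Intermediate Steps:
$V{\left(L \right)} = 52 L$
$\frac{-428758 + 356669}{V{\left(\left(-1 + 12\right) \left(-7\right) \right)} - 103700} = \frac{-428758 + 356669}{52 \left(-1 + 12\right) \left(-7\right) - 103700} = - \frac{72089}{52 \cdot 11 \left(-7\right) - 103700} = - \frac{72089}{52 \left(-77\right) - 103700} = - \frac{72089}{-4004 - 103700} = - \frac{72089}{-107704} = \left(-72089\right) \left(- \frac{1}{107704}\right) = \frac{72089}{107704}$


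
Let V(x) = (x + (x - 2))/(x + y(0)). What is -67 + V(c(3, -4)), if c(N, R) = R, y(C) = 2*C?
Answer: -129/2 ≈ -64.500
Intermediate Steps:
V(x) = (-2 + 2*x)/x (V(x) = (x + (x - 2))/(x + 2*0) = (x + (-2 + x))/(x + 0) = (-2 + 2*x)/x)
-67 + V(c(3, -4)) = -67 + (2 - 2/(-4)) = -67 + (2 - 2*(-¼)) = -67 + (2 + ½) = -67 + 5/2 = -129/2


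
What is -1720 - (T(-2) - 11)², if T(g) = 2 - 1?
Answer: -1820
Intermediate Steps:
T(g) = 1
-1720 - (T(-2) - 11)² = -1720 - (1 - 11)² = -1720 - 1*(-10)² = -1720 - 1*100 = -1720 - 100 = -1820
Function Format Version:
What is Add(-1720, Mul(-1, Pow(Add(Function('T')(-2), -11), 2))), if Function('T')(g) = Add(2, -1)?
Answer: -1820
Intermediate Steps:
Function('T')(g) = 1
Add(-1720, Mul(-1, Pow(Add(Function('T')(-2), -11), 2))) = Add(-1720, Mul(-1, Pow(Add(1, -11), 2))) = Add(-1720, Mul(-1, Pow(-10, 2))) = Add(-1720, Mul(-1, 100)) = Add(-1720, -100) = -1820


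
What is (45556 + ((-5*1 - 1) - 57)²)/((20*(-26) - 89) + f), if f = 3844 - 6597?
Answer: -49525/3362 ≈ -14.731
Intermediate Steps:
f = -2753
(45556 + ((-5*1 - 1) - 57)²)/((20*(-26) - 89) + f) = (45556 + ((-5*1 - 1) - 57)²)/((20*(-26) - 89) - 2753) = (45556 + ((-5 - 1) - 57)²)/((-520 - 89) - 2753) = (45556 + (-6 - 57)²)/(-609 - 2753) = (45556 + (-63)²)/(-3362) = (45556 + 3969)*(-1/3362) = 49525*(-1/3362) = -49525/3362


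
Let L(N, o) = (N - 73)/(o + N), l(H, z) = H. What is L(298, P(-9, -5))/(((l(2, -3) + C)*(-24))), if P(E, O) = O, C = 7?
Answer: -25/7032 ≈ -0.0035552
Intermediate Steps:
L(N, o) = (-73 + N)/(N + o)
L(298, P(-9, -5))/(((l(2, -3) + C)*(-24))) = ((-73 + 298)/(298 - 5))/(((2 + 7)*(-24))) = (225/293)/((9*(-24))) = ((1/293)*225)/(-216) = (225/293)*(-1/216) = -25/7032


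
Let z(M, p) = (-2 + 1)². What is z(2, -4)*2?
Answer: 2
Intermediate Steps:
z(M, p) = 1 (z(M, p) = (-1)² = 1)
z(2, -4)*2 = 1*2 = 2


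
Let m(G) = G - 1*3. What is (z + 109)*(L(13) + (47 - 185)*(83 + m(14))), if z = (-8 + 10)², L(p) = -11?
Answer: -1467079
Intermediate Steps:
m(G) = -3 + G (m(G) = G - 3 = -3 + G)
z = 4 (z = 2² = 4)
(z + 109)*(L(13) + (47 - 185)*(83 + m(14))) = (4 + 109)*(-11 + (47 - 185)*(83 + (-3 + 14))) = 113*(-11 - 138*(83 + 11)) = 113*(-11 - 138*94) = 113*(-11 - 12972) = 113*(-12983) = -1467079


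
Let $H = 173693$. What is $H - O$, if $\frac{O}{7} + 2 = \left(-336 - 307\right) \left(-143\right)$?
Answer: $-469936$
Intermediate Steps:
$O = 643629$ ($O = -14 + 7 \left(-336 - 307\right) \left(-143\right) = -14 + 7 \left(\left(-643\right) \left(-143\right)\right) = -14 + 7 \cdot 91949 = -14 + 643643 = 643629$)
$H - O = 173693 - 643629 = -469936$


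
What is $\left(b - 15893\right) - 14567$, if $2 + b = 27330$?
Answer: $-3132$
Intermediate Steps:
$b = 27328$ ($b = -2 + 27330 = 27328$)
$\left(b - 15893\right) - 14567 = \left(27328 - 15893\right) - 14567 = 11435 - 14567 = -3132$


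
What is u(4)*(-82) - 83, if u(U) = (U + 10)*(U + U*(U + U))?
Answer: -41411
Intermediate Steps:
u(U) = (10 + U)*(U + 2*U²) (u(U) = (10 + U)*(U + U*(2*U)) = (10 + U)*(U + 2*U²))
u(4)*(-82) - 83 = (4*(10 + 2*4² + 21*4))*(-82) - 83 = (4*(10 + 2*16 + 84))*(-82) - 83 = (4*(10 + 32 + 84))*(-82) - 83 = (4*126)*(-82) - 83 = 504*(-82) - 83 = -41328 - 83 = -41411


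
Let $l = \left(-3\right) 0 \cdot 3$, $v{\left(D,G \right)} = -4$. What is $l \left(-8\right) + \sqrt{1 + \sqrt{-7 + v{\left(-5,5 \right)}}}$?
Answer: $\sqrt{1 + i \sqrt{11}} \approx 1.494 + 1.11 i$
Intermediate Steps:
$l = 0$ ($l = 0 \cdot 3 = 0$)
$l \left(-8\right) + \sqrt{1 + \sqrt{-7 + v{\left(-5,5 \right)}}} = 0 \left(-8\right) + \sqrt{1 + \sqrt{-7 - 4}} = 0 + \sqrt{1 + \sqrt{-11}} = 0 + \sqrt{1 + i \sqrt{11}} = \sqrt{1 + i \sqrt{11}}$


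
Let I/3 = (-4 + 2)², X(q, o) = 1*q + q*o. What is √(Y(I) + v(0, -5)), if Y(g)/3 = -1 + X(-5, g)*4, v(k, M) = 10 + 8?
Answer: 3*I*√85 ≈ 27.659*I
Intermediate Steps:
X(q, o) = q + o*q
v(k, M) = 18
I = 12 (I = 3*(-4 + 2)² = 3*(-2)² = 3*4 = 12)
Y(g) = -63 - 60*g (Y(g) = 3*(-1 - 5*(1 + g)*4) = 3*(-1 + (-5 - 5*g)*4) = 3*(-1 + (-20 - 20*g)) = 3*(-21 - 20*g) = -63 - 60*g)
√(Y(I) + v(0, -5)) = √((-63 - 60*12) + 18) = √((-63 - 720) + 18) = √(-783 + 18) = √(-765) = 3*I*√85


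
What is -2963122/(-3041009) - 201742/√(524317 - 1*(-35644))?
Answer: 2963122/3041009 - 201742*√559961/559961 ≈ -268.62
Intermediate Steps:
-2963122/(-3041009) - 201742/√(524317 - 1*(-35644)) = -2963122*(-1/3041009) - 201742/√(524317 + 35644) = 2963122/3041009 - 201742*√559961/559961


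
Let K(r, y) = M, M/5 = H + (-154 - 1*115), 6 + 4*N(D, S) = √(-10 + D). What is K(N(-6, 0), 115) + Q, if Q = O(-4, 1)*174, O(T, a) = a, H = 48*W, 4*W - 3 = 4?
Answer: -751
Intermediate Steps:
W = 7/4 (W = ¾ + (¼)*4 = ¾ + 1 = 7/4 ≈ 1.7500)
H = 84 (H = 48*(7/4) = 84)
N(D, S) = -3/2 + √(-10 + D)/4
M = -925 (M = 5*(84 + (-154 - 1*115)) = 5*(84 + (-154 - 115)) = 5*(84 - 269) = 5*(-185) = -925)
K(r, y) = -925
Q = 174 (Q = 1*174 = 174)
K(N(-6, 0), 115) + Q = -925 + 174 = -751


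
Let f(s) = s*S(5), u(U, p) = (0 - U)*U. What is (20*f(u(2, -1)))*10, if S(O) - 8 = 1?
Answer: -7200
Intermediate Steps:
S(O) = 9 (S(O) = 8 + 1 = 9)
u(U, p) = -U**2 (u(U, p) = (-U)*U = -U**2)
f(s) = 9*s (f(s) = s*9 = 9*s)
(20*f(u(2, -1)))*10 = (20*(9*(-1*2**2)))*10 = (20*(9*(-1*4)))*10 = (20*(9*(-4)))*10 = (20*(-36))*10 = -720*10 = -7200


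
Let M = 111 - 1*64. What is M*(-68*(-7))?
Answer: 22372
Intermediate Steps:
M = 47 (M = 111 - 64 = 47)
M*(-68*(-7)) = 47*(-68*(-7)) = 47*476 = 22372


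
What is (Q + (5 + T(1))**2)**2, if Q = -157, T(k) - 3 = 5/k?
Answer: 144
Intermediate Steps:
T(k) = 3 + 5/k
(Q + (5 + T(1))**2)**2 = (-157 + (5 + (3 + 5/1))**2)**2 = (-157 + (5 + (3 + 5*1))**2)**2 = (-157 + (5 + (3 + 5))**2)**2 = (-157 + (5 + 8)**2)**2 = (-157 + 13**2)**2 = (-157 + 169)**2 = 12**2 = 144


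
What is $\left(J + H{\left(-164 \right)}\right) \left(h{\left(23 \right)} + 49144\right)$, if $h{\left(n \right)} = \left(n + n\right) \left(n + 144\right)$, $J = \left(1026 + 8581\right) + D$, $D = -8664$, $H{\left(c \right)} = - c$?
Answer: $62906382$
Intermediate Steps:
$J = 943$ ($J = \left(1026 + 8581\right) - 8664 = 9607 - 8664 = 943$)
$h{\left(n \right)} = 2 n \left(144 + n\right)$
$\left(J + H{\left(-164 \right)}\right) \left(h{\left(23 \right)} + 49144\right) = \left(943 - -164\right) \left(2 \cdot 23 \left(144 + 23\right) + 49144\right) = \left(943 + 164\right) \left(2 \cdot 23 \cdot 167 + 49144\right) = 1107 \left(7682 + 49144\right) = 1107 \cdot 56826 = 62906382$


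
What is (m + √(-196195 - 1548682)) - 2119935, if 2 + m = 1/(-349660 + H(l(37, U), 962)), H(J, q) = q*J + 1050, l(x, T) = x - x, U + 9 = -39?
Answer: -739031237571/348610 + I*√1744877 ≈ -2.1199e+6 + 1320.9*I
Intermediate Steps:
U = -48 (U = -9 - 39 = -48)
l(x, T) = 0
H(J, q) = 1050 + J*q (H(J, q) = J*q + 1050 = 1050 + J*q)
m = -697221/348610 (m = -2 + 1/(-349660 + (1050 + 0*962)) = -2 + 1/(-349660 + (1050 + 0)) = -2 + 1/(-349660 + 1050) = -2 + 1/(-348610) = -2 - 1/348610 = -697221/348610 ≈ -2.0000)
(m + √(-196195 - 1548682)) - 2119935 = (-697221/348610 + √(-196195 - 1548682)) - 2119935 = (-697221/348610 + √(-1744877)) - 2119935 = (-697221/348610 + I*√1744877) - 2119935 = -739031237571/348610 + I*√1744877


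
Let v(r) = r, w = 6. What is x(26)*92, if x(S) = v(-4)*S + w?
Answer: -9016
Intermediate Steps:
x(S) = 6 - 4*S (x(S) = -4*S + 6 = 6 - 4*S)
x(26)*92 = (6 - 4*26)*92 = (6 - 104)*92 = -98*92 = -9016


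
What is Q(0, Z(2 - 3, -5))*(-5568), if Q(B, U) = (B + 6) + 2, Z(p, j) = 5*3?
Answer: -44544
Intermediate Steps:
Z(p, j) = 15
Q(B, U) = 8 + B (Q(B, U) = (6 + B) + 2 = 8 + B)
Q(0, Z(2 - 3, -5))*(-5568) = (8 + 0)*(-5568) = 8*(-5568) = -44544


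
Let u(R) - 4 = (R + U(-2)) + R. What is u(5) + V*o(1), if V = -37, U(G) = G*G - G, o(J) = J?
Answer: -17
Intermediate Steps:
U(G) = G² - G
u(R) = 10 + 2*R (u(R) = 4 + ((R - 2*(-1 - 2)) + R) = 4 + ((R - 2*(-3)) + R) = 4 + ((R + 6) + R) = 4 + ((6 + R) + R) = 4 + (6 + 2*R) = 10 + 2*R)
u(5) + V*o(1) = (10 + 2*5) - 37*1 = (10 + 10) - 37 = 20 - 37 = -17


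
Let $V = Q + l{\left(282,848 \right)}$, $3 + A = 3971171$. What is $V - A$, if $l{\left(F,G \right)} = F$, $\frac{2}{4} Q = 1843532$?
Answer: $-283822$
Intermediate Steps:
$Q = 3687064$ ($Q = 2 \cdot 1843532 = 3687064$)
$A = 3971168$ ($A = -3 + 3971171 = 3971168$)
$V = 3687346$ ($V = 3687064 + 282 = 3687346$)
$V - A = 3687346 - 3971168 = -283822$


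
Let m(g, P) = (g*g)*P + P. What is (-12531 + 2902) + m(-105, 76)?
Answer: 828347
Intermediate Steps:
m(g, P) = P + P*g² (m(g, P) = g²*P + P = P*g² + P = P + P*g²)
(-12531 + 2902) + m(-105, 76) = (-12531 + 2902) + 76*(1 + (-105)²) = -9629 + 76*(1 + 11025) = -9629 + 76*11026 = -9629 + 837976 = 828347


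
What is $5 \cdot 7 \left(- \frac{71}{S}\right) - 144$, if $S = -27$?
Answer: $- \frac{1403}{27} \approx -51.963$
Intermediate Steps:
$5 \cdot 7 \left(- \frac{71}{S}\right) - 144 = 5 \cdot 7 \left(- \frac{71}{-27}\right) - 144 = 35 \left(\left(-71\right) \left(- \frac{1}{27}\right)\right) - 144 = 35 \cdot \frac{71}{27} - 144 = \frac{2485}{27} - 144 = - \frac{1403}{27}$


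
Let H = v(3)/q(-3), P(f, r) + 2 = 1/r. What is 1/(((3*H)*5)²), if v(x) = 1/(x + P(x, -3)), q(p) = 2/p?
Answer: 16/18225 ≈ 0.00087791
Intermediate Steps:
P(f, r) = -2 + 1/r
v(x) = 1/(-7/3 + x) (v(x) = 1/(x + (-2 + 1/(-3))) = 1/(x + (-2 - ⅓)) = 1/(x - 7/3) = 1/(-7/3 + x))
H = -9/4 (H = (3/(-7 + 3*3))/((2/(-3))) = (3/(-7 + 9))/((2*(-⅓))) = (3/2)/(-⅔) = (3*(½))*(-3/2) = (3/2)*(-3/2) = -9/4 ≈ -2.2500)
1/(((3*H)*5)²) = 1/(((3*(-9/4))*5)²) = 1/((-27/4*5)²) = 1/((-135/4)²) = 1/(18225/16) = 16/18225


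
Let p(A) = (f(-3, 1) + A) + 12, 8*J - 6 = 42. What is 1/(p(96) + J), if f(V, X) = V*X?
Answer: 1/111 ≈ 0.0090090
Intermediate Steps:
J = 6 (J = ¾ + (⅛)*42 = ¾ + 21/4 = 6)
p(A) = 9 + A (p(A) = (-3*1 + A) + 12 = (-3 + A) + 12 = 9 + A)
1/(p(96) + J) = 1/((9 + 96) + 6) = 1/(105 + 6) = 1/111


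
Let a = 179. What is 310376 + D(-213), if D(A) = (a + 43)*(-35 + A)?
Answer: 255320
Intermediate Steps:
D(A) = -7770 + 222*A (D(A) = (179 + 43)*(-35 + A) = 222*(-35 + A) = -7770 + 222*A)
310376 + D(-213) = 310376 + (-7770 + 222*(-213)) = 310376 + (-7770 - 47286) = 310376 - 55056 = 255320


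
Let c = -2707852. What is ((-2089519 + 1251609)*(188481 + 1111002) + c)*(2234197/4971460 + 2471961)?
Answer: -6690594409687504341524087/2485730 ≈ -2.6916e+18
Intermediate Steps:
((-2089519 + 1251609)*(188481 + 1111002) + c)*(2234197/4971460 + 2471961) = ((-2089519 + 1251609)*(188481 + 1111002) - 2707852)*(2234197/4971460 + 2471961) = (-837910*1299483 - 2707852)*(2234197*(1/4971460) + 2471961) = (-1088849800530 - 2707852)*(2234197/4971460 + 2471961) = -1088852508382*12289257467257/4971460 = -6690594409687504341524087/2485730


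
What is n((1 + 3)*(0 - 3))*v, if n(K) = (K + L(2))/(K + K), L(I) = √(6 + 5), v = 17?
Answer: 17/2 - 17*√11/24 ≈ 6.1507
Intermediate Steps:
L(I) = √11
n(K) = (K + √11)/(2*K) (n(K) = (K + √11)/(K + K) = (K + √11)/((2*K)) = (K + √11)*(1/(2*K)) = (K + √11)/(2*K))
n((1 + 3)*(0 - 3))*v = (((1 + 3)*(0 - 3) + √11)/(2*(((1 + 3)*(0 - 3)))))*17 = ((4*(-3) + √11)/(2*((4*(-3)))))*17 = ((½)*(-12 + √11)/(-12))*17 = ((½)*(-1/12)*(-12 + √11))*17 = (½ - √11/24)*17 = 17/2 - 17*√11/24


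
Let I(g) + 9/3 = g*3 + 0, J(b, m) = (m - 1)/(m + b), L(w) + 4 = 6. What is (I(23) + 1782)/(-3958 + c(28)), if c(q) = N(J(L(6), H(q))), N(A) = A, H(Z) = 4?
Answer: -3696/7915 ≈ -0.46696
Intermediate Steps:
L(w) = 2 (L(w) = -4 + 6 = 2)
J(b, m) = (-1 + m)/(b + m)
c(q) = ½ (c(q) = (-1 + 4)/(2 + 4) = 3/6 = (⅙)*3 = ½)
I(g) = -3 + 3*g (I(g) = -3 + (g*3 + 0) = -3 + (3*g + 0) = -3 + 3*g)
(I(23) + 1782)/(-3958 + c(28)) = ((-3 + 3*23) + 1782)/(-3958 + ½) = ((-3 + 69) + 1782)/(-7915/2) = (66 + 1782)*(-2/7915) = 1848*(-2/7915) = -3696/7915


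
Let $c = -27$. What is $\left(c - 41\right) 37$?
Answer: $-2516$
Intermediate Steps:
$\left(c - 41\right) 37 = \left(-27 - 41\right) 37 = \left(-68\right) 37 = -2516$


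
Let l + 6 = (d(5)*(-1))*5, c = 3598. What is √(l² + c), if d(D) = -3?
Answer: √3679 ≈ 60.655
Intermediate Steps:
l = 9 (l = -6 - 3*(-1)*5 = -6 + 3*5 = -6 + 15 = 9)
√(l² + c) = √(9² + 3598) = √(81 + 3598) = √3679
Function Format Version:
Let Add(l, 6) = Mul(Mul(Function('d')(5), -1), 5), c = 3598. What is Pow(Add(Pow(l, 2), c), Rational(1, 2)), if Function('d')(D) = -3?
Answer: Pow(3679, Rational(1, 2)) ≈ 60.655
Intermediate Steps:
l = 9 (l = Add(-6, Mul(Mul(-3, -1), 5)) = Add(-6, Mul(3, 5)) = Add(-6, 15) = 9)
Pow(Add(Pow(l, 2), c), Rational(1, 2)) = Pow(Add(Pow(9, 2), 3598), Rational(1, 2)) = Pow(Add(81, 3598), Rational(1, 2)) = Pow(3679, Rational(1, 2))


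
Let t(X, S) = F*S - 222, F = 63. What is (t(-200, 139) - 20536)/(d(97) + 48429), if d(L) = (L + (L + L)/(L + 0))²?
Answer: -12001/58230 ≈ -0.20610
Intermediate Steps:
d(L) = (2 + L)² (d(L) = (L + (2*L)/L)² = (L + 2)² = (2 + L)²)
t(X, S) = -222 + 63*S (t(X, S) = 63*S - 222 = -222 + 63*S)
(t(-200, 139) - 20536)/(d(97) + 48429) = ((-222 + 63*139) - 20536)/((2 + 97)² + 48429) = ((-222 + 8757) - 20536)/(99² + 48429) = (8535 - 20536)/(9801 + 48429) = -12001/58230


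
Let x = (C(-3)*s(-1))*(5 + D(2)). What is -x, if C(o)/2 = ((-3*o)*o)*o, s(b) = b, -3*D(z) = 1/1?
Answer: 756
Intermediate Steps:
D(z) = -1/3 (D(z) = -1/3/1 = -1/3*1 = -1/3)
C(o) = -6*o**3 (C(o) = 2*(((-3*o)*o)*o) = 2*((-3*o**2)*o) = 2*(-3*o**3) = -6*o**3)
x = -756 (x = (-6*(-3)**3*(-1))*(5 - 1/3) = (-6*(-27)*(-1))*(14/3) = (162*(-1))*(14/3) = -162*14/3 = -756)
-x = -1*(-756) = 756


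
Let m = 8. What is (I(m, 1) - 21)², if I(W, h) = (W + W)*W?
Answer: 11449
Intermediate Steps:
I(W, h) = 2*W² (I(W, h) = (2*W)*W = 2*W²)
(I(m, 1) - 21)² = (2*8² - 21)² = (2*64 - 21)² = (128 - 21)² = 107² = 11449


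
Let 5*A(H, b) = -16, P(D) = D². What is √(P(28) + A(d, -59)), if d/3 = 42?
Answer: 8*√305/5 ≈ 27.943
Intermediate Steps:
d = 126 (d = 3*42 = 126)
A(H, b) = -16/5 (A(H, b) = (⅕)*(-16) = -16/5)
√(P(28) + A(d, -59)) = √(28² - 16/5) = √(784 - 16/5) = √(3904/5) = 8*√305/5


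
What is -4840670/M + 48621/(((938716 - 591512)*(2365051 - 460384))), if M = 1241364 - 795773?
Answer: -1067057926621585183/98224297834630396 ≈ -10.863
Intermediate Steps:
M = 445591
-4840670/M + 48621/(((938716 - 591512)*(2365051 - 460384))) = -4840670/445591 + 48621/(((938716 - 591512)*(2365051 - 460384))) = -4840670*1/445591 + 48621/((347204*1904667)) = -4840670/445591 + 48621/661308001068 = -4840670/445591 + 48621*(1/661308001068) = -4840670/445591 + 16207/220436000356 = -1067057926621585183/98224297834630396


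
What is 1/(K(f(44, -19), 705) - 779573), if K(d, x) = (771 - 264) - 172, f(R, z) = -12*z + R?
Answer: -1/779238 ≈ -1.2833e-6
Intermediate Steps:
f(R, z) = R - 12*z
K(d, x) = 335 (K(d, x) = 507 - 172 = 335)
1/(K(f(44, -19), 705) - 779573) = 1/(335 - 779573) = 1/(-779238) = -1/779238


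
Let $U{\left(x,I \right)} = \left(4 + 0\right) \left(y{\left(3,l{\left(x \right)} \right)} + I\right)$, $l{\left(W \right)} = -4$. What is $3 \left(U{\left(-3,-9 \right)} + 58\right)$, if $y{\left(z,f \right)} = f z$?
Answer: $-78$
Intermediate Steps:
$U{\left(x,I \right)} = -48 + 4 I$ ($U{\left(x,I \right)} = \left(4 + 0\right) \left(\left(-4\right) 3 + I\right) = 4 \left(-12 + I\right) = -48 + 4 I$)
$3 \left(U{\left(-3,-9 \right)} + 58\right) = 3 \left(\left(-48 + 4 \left(-9\right)\right) + 58\right) = 3 \left(\left(-48 - 36\right) + 58\right) = 3 \left(-84 + 58\right) = 3 \left(-26\right) = -78$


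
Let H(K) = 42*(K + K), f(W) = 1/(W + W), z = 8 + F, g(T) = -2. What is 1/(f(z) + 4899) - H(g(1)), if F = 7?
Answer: 24691158/146971 ≈ 168.00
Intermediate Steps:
z = 15 (z = 8 + 7 = 15)
f(W) = 1/(2*W)
H(K) = 84*K (H(K) = 42*(2*K) = 84*K)
1/(f(z) + 4899) - H(g(1)) = 1/((1/2)/15 + 4899) - 84*(-2) = 1/((1/2)*(1/15) + 4899) - 1*(-168) = 1/(1/30 + 4899) + 168 = 1/(146971/30) + 168 = 30/146971 + 168 = 24691158/146971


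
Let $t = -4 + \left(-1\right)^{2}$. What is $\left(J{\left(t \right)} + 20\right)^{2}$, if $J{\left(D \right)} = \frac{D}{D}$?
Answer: $441$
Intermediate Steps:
$t = -3$ ($t = -4 + 1 = -3$)
$J{\left(D \right)} = 1$
$\left(J{\left(t \right)} + 20\right)^{2} = \left(1 + 20\right)^{2} = 21^{2} = 441$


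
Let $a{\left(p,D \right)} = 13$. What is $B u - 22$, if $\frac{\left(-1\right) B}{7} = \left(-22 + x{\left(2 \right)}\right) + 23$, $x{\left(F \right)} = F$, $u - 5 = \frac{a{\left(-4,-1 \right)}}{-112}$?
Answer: $- \frac{1993}{16} \approx -124.56$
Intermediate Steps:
$u = \frac{547}{112}$ ($u = 5 + \frac{13}{-112} = 5 + 13 \left(- \frac{1}{112}\right) = 5 - \frac{13}{112} = \frac{547}{112} \approx 4.8839$)
$B = -21$ ($B = - 7 \left(\left(-22 + 2\right) + 23\right) = - 7 \left(-20 + 23\right) = \left(-7\right) 3 = -21$)
$B u - 22 = \left(-21\right) \frac{547}{112} - 22 = - \frac{1641}{16} - 22 = - \frac{1993}{16}$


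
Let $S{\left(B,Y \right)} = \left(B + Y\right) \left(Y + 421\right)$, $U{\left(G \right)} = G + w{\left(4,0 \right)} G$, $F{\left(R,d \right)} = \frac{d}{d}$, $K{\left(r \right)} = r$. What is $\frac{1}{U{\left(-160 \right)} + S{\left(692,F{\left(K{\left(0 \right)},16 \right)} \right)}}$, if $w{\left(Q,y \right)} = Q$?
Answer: $\frac{1}{291646} \approx 3.4288 \cdot 10^{-6}$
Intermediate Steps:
$F{\left(R,d \right)} = 1$
$U{\left(G \right)} = 5 G$ ($U{\left(G \right)} = G + 4 G = 5 G$)
$S{\left(B,Y \right)} = \left(421 + Y\right) \left(B + Y\right)$ ($S{\left(B,Y \right)} = \left(B + Y\right) \left(421 + Y\right) = \left(421 + Y\right) \left(B + Y\right)$)
$\frac{1}{U{\left(-160 \right)} + S{\left(692,F{\left(K{\left(0 \right)},16 \right)} \right)}} = \frac{1}{5 \left(-160\right) + \left(1^{2} + 421 \cdot 692 + 421 \cdot 1 + 692 \cdot 1\right)} = \frac{1}{-800 + \left(1 + 291332 + 421 + 692\right)} = \frac{1}{-800 + 292446} = \frac{1}{291646}$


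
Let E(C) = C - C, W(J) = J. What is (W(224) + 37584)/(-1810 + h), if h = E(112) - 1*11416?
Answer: -1112/389 ≈ -2.8586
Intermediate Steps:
E(C) = 0
h = -11416 (h = 0 - 1*11416 = 0 - 11416 = -11416)
(W(224) + 37584)/(-1810 + h) = (224 + 37584)/(-1810 - 11416) = 37808/(-13226) = 37808*(-1/13226) = -1112/389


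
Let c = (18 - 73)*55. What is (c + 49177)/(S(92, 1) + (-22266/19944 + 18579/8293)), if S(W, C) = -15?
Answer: -424074297888/127502569 ≈ -3326.0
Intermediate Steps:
c = -3025 (c = -55*55 = -3025)
(c + 49177)/(S(92, 1) + (-22266/19944 + 18579/8293)) = (-3025 + 49177)/(-15 + (-22266/19944 + 18579/8293)) = 46152/(-15 + (-22266*1/19944 + 18579*(1/8293))) = 46152/(-15 + (-1237/1108 + 18579/8293)) = 46152/(-15 + 10327091/9188644) = 46152/(-127502569/9188644) = 46152*(-9188644/127502569) = -424074297888/127502569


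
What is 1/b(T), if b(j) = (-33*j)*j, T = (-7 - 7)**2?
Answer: -1/1267728 ≈ -7.8881e-7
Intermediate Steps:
T = 196 (T = (-14)**2 = 196)
b(j) = -33*j**2
1/b(T) = 1/(-33*196**2) = 1/(-33*38416) = 1/(-1267728) = -1/1267728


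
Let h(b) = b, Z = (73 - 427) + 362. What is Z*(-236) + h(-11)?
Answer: -1899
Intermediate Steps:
Z = 8 (Z = -354 + 362 = 8)
Z*(-236) + h(-11) = 8*(-236) - 11 = -1888 - 11 = -1899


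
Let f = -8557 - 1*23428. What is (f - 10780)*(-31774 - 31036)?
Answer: 2686069650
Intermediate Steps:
f = -31985 (f = -8557 - 23428 = -31985)
(f - 10780)*(-31774 - 31036) = (-31985 - 10780)*(-31774 - 31036) = -42765*(-62810) = 2686069650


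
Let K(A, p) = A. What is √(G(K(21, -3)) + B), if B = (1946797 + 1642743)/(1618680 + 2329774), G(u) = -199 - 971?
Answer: 2*I*√1139154061554035/1974227 ≈ 34.192*I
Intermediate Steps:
G(u) = -1170
B = 1794770/1974227 (B = 3589540/3948454 = 3589540*(1/3948454) = 1794770/1974227 ≈ 0.90910)
√(G(K(21, -3)) + B) = √(-1170 + 1794770/1974227) = √(-2308050820/1974227) = 2*I*√1139154061554035/1974227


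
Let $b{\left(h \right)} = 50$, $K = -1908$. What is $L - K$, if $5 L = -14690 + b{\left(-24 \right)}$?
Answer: $-1020$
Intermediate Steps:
$L = -2928$ ($L = \frac{-14690 + 50}{5} = \frac{1}{5} \left(-14640\right) = -2928$)
$L - K = -2928 - -1908 = -2928 + 1908 = -1020$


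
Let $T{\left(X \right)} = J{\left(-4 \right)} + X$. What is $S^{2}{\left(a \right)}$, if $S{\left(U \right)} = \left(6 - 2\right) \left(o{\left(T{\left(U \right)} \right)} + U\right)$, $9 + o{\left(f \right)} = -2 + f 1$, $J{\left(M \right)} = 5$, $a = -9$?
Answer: $9216$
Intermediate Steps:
$T{\left(X \right)} = 5 + X$
$o{\left(f \right)} = -11 + f$ ($o{\left(f \right)} = -9 + \left(-2 + f 1\right) = -9 + \left(-2 + f\right) = -11 + f$)
$S{\left(U \right)} = -24 + 8 U$ ($S{\left(U \right)} = \left(6 - 2\right) \left(\left(-11 + \left(5 + U\right)\right) + U\right) = 4 \left(\left(-6 + U\right) + U\right) = 4 \left(-6 + 2 U\right) = -24 + 8 U$)
$S^{2}{\left(a \right)} = \left(-24 + 8 \left(-9\right)\right)^{2} = \left(-24 - 72\right)^{2} = \left(-96\right)^{2} = 9216$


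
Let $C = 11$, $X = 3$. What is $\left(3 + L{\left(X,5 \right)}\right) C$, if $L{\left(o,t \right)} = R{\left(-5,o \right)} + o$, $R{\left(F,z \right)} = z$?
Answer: $99$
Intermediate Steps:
$L{\left(o,t \right)} = 2 o$ ($L{\left(o,t \right)} = o + o = 2 o$)
$\left(3 + L{\left(X,5 \right)}\right) C = \left(3 + 2 \cdot 3\right) 11 = \left(3 + 6\right) 11 = 9 \cdot 11 = 99$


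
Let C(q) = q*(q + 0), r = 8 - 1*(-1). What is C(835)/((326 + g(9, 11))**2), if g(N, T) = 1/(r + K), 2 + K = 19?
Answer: 471324100/71859529 ≈ 6.5590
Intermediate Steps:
K = 17 (K = -2 + 19 = 17)
r = 9 (r = 8 + 1 = 9)
C(q) = q**2 (C(q) = q*q = q**2)
g(N, T) = 1/26 (g(N, T) = 1/(9 + 17) = 1/26)
C(835)/((326 + g(9, 11))**2) = 835**2/((326 + 1/26)**2) = 697225/((8477/26)**2) = 697225/(71859529/676) = 697225*(676/71859529) = 471324100/71859529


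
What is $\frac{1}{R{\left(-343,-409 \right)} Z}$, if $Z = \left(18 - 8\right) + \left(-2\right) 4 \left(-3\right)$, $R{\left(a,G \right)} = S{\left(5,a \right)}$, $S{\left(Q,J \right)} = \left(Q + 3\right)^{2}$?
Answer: $\frac{1}{2176} \approx 0.00045956$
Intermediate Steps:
$S{\left(Q,J \right)} = \left(3 + Q\right)^{2}$
$R{\left(a,G \right)} = 64$ ($R{\left(a,G \right)} = \left(3 + 5\right)^{2} = 8^{2} = 64$)
$Z = 34$ ($Z = 10 - -24 = 10 + 24 = 34$)
$\frac{1}{R{\left(-343,-409 \right)} Z} = \frac{1}{64 \cdot 34} = \frac{1}{2176}$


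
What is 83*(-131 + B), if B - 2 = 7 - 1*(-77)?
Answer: -3735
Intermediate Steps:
B = 86 (B = 2 + (7 - 1*(-77)) = 2 + (7 + 77) = 2 + 84 = 86)
83*(-131 + B) = 83*(-131 + 86) = 83*(-45) = -3735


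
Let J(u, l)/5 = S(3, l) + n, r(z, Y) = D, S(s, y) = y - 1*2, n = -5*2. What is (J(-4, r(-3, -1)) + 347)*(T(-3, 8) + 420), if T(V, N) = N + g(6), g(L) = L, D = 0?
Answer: 124558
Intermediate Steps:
n = -10
S(s, y) = -2 + y (S(s, y) = y - 2 = -2 + y)
r(z, Y) = 0
J(u, l) = -60 + 5*l (J(u, l) = 5*((-2 + l) - 10) = 5*(-12 + l) = -60 + 5*l)
T(V, N) = 6 + N (T(V, N) = N + 6 = 6 + N)
(J(-4, r(-3, -1)) + 347)*(T(-3, 8) + 420) = ((-60 + 5*0) + 347)*((6 + 8) + 420) = ((-60 + 0) + 347)*(14 + 420) = (-60 + 347)*434 = 287*434 = 124558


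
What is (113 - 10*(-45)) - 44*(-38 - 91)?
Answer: 6239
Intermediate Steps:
(113 - 10*(-45)) - 44*(-38 - 91) = (113 + 450) - 44*(-129) = 563 - 1*(-5676) = 563 + 5676 = 6239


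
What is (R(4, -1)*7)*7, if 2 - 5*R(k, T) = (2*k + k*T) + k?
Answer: -294/5 ≈ -58.800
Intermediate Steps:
R(k, T) = 2/5 - 3*k/5 - T*k/5 (R(k, T) = 2/5 - ((2*k + k*T) + k)/5 = 2/5 - ((2*k + T*k) + k)/5 = 2/5 - (3*k + T*k)/5 = 2/5 + (-3*k/5 - T*k/5) = 2/5 - 3*k/5 - T*k/5)
(R(4, -1)*7)*7 = ((2/5 - 3/5*4 - 1/5*(-1)*4)*7)*7 = ((2/5 - 12/5 + 4/5)*7)*7 = -6/5*7*7 = -42/5*7 = -294/5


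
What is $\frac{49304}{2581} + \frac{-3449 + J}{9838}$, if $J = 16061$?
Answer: $\frac{258802162}{12695939} \approx 20.385$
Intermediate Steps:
$\frac{49304}{2581} + \frac{-3449 + J}{9838} = \frac{49304}{2581} + \frac{-3449 + 16061}{9838} = 49304 \cdot \frac{1}{2581} + 12612 \cdot \frac{1}{9838} = \frac{49304}{2581} + \frac{6306}{4919} = \frac{258802162}{12695939}$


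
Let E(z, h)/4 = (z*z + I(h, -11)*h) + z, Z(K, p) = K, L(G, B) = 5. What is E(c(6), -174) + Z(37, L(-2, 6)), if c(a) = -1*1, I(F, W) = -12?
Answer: 8389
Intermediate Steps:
c(a) = -1
E(z, h) = -48*h + 4*z + 4*z**2 (E(z, h) = 4*((z*z - 12*h) + z) = 4*((z**2 - 12*h) + z) = 4*(z + z**2 - 12*h) = -48*h + 4*z + 4*z**2)
E(c(6), -174) + Z(37, L(-2, 6)) = (-48*(-174) + 4*(-1) + 4*(-1)**2) + 37 = (8352 - 4 + 4*1) + 37 = (8352 - 4 + 4) + 37 = 8352 + 37 = 8389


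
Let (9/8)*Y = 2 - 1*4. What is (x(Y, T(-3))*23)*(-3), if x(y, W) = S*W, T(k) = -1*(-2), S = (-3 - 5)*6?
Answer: 6624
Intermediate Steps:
S = -48 (S = -8*6 = -48)
T(k) = 2
Y = -16/9 (Y = 8*(2 - 1*4)/9 = 8*(2 - 4)/9 = (8/9)*(-2) = -16/9 ≈ -1.7778)
x(y, W) = -48*W
(x(Y, T(-3))*23)*(-3) = (-48*2*23)*(-3) = -96*23*(-3) = -2208*(-3) = 6624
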